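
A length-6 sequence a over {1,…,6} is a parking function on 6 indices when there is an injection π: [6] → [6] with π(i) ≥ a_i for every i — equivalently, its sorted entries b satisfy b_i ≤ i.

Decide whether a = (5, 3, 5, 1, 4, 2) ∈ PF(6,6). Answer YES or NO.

YES

Rearranged: b = (1, 2, 3, 4, 5, 5).
  b_1=1 ≤ 1
  b_2=2 ≤ 2
  b_3=3 ≤ 3
  b_4=4 ≤ 4
  b_5=5 ≤ 5
  b_6=5 ≤ 6
All bounds hold ⇒ YES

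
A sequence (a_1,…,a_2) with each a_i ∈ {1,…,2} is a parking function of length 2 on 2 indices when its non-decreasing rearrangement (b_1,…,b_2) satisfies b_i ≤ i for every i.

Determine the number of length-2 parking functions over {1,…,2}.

3

Count = 1·3^1 = 1 · 3 = 3
Check (1,1) → sorted (1,1): b_i ≤ i ∀i, a PF.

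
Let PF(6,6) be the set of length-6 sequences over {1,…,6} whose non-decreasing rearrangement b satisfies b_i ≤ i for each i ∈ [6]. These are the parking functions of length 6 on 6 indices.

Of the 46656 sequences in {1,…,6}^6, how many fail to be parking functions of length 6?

#PF = 1·7^5 = 1 · 16807 = 16807 (Konheim–Weiss)
E.g. (4,3,4,6,6,2) → sorted (2,3,4,4,6,6): b_1=2>1, not a PF.
6^6 − 16807 = 46656 − 16807 = 29849

29849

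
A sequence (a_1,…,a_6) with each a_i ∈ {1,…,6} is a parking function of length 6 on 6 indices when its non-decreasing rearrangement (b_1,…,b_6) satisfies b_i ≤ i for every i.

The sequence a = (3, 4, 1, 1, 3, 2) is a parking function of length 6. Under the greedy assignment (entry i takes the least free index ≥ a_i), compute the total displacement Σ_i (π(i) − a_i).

7

Σπ = 6·7/2 = 21 (π permutes [6]); Σa = 3+4+1+1+3+2 = 14; disp = 21−14 = 7.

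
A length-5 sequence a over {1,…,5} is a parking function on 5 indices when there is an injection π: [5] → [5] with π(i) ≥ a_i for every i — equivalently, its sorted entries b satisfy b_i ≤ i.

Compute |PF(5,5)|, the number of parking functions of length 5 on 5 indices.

|PF(5,5)| = (5−5+1)·(5+1)^(5−1) = 1·1296 = 1296 (Pollak)
E.g. (1,3,2,2,2) → sorted (1,2,2,2,3): b_i ≤ i ∀i, a PF.

1296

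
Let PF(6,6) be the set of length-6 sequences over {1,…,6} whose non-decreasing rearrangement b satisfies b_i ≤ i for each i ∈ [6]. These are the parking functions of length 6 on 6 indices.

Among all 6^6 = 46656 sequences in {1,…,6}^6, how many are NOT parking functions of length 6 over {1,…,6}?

#PF = (7−6)·7^(6−1) = 1 · 16807 = 16807 (Konheim–Weiss)
One tuple (4,4,3,3,6,5) → sorted (3,3,4,4,5,6): b_1=3>1, not a PF.
So 46656 − 16807 = 29849 fail.

29849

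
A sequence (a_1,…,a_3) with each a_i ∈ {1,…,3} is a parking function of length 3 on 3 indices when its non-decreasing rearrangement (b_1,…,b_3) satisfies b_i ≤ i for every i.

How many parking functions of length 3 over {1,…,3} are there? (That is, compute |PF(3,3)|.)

|PF| = (3+1−3)·(3+1)^{3−1} = 1·16 = 16 [KW]
Check (1,3,2) → sorted (1,2,3): b_i ≤ i ∀i, a PF.

16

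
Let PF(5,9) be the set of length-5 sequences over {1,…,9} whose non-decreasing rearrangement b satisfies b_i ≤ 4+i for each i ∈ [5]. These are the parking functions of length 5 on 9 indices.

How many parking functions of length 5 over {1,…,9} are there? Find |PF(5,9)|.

50000

|PF(5,9)| = (9+1−5)·(9+1)^{5−1} = 5 · 10000 = 50000 (Pollak)
One tuple (5,6,3,4,2) → sorted (2,3,4,5,6): b_i ≤ 4+i ∀i, a PF.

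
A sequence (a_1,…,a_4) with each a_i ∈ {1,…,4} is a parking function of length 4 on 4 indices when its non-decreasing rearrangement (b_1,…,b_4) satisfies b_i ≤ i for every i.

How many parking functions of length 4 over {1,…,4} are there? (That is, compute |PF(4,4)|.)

125

Count = (4−4+1)·(4+1)^(4−1) = 1·125 = 125 [KW]
Check (2,1,3,1) → sorted (1,1,2,3): b_i ≤ i ∀i, a PF.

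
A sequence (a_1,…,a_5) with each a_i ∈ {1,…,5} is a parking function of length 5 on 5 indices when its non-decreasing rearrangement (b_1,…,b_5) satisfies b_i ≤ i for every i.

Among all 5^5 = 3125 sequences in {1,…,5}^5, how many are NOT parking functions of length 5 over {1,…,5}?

#PF = (5−5+1)·(5+1)^(5−1) = 1·1296 = 1296 (Konheim–Weiss)
One tuple (4,5,5,5,2) → sorted (2,4,5,5,5): b_1=2>1, not a PF.
5^5 − 1296 = 3125 − 1296 = 1829

1829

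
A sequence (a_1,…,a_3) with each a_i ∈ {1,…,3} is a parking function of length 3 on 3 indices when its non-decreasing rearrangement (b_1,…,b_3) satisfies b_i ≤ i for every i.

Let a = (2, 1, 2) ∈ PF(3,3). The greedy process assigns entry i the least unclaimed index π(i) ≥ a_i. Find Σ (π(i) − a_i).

1

Σπ = 6 ({1..3} each once); Σa = 2+1+2 = 5; disp = 6−5 = 1.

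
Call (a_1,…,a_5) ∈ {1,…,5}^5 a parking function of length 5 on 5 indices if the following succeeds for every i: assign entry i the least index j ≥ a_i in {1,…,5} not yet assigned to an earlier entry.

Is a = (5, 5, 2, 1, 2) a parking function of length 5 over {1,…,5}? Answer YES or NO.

NO

Rearranged: b = (1, 2, 2, 5, 5).
  b_1=1 ≤ 1
  b_2=2 ≤ 2
  b_3=2 ≤ 3
  b_4=5 > 4
  fails at i=4 ⇒ NO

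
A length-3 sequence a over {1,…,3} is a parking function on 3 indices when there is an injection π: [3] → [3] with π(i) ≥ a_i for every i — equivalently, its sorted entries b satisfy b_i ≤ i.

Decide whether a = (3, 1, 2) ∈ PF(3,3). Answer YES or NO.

YES

Sorted: b = (1, 2, 3).
  b_1=1 ≤ 1
  b_2=2 ≤ 2
  b_3=3 ≤ 3
All bounds hold ⇒ YES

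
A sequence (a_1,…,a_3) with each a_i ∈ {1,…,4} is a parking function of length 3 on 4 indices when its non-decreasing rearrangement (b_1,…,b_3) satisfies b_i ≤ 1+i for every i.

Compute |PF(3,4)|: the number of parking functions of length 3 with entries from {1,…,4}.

Count = (5−3)·5^(3−1) = 2×25 = 50 (Konheim–Weiss)
One tuple (2,1,4) → sorted (1,2,4): b_i ≤ 1+i ∀i, a PF.

50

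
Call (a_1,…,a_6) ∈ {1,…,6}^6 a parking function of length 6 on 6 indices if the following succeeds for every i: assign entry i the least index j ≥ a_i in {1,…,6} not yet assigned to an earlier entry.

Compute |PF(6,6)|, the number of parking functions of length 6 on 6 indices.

16807

Count = (6−6+1)·(6+1)^(6−1) = 1 · 16807 = 16807
Example (3,5,1,5,2,2) → sorted (1,2,2,3,5,5): b_i ≤ i ∀i, a PF.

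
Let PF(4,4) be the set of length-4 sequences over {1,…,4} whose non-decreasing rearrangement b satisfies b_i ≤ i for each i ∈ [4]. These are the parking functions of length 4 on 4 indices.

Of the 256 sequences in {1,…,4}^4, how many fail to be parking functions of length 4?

131

#PF = (5−4)·5^(4−1) = 1·125 = 125 (Pollak)
Example (4,4,4,4) → sorted (4,4,4,4): b_1=4>1, not a PF.
4^4 − 125 = 256 − 125 = 131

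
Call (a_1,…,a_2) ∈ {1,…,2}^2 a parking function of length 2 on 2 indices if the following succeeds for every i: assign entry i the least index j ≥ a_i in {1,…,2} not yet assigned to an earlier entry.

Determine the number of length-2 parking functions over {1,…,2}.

|PF| = 1·3^1 = 1×3 = 3 (Konheim–Weiss)
One tuple (2,1) → sorted (1,2): b_i ≤ i ∀i, a PF.

3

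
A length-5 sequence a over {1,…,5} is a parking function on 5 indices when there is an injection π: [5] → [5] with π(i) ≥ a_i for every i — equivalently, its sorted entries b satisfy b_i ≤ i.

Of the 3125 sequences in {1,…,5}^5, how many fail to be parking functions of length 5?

|PF| = (6−5)·6^(5−1) = 1×1296 = 1296 (Konheim–Weiss)
E.g. (3,4,4,2,4) → sorted (2,3,4,4,4): b_1=2>1, not a PF.
Total 3125; non-PF = 3125−1296 = 1829

1829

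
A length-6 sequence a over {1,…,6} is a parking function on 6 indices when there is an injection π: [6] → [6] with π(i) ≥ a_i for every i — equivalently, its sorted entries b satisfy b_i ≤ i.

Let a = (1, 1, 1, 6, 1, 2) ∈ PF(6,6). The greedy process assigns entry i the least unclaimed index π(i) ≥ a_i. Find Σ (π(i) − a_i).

Σπ = 21 ({1..6} each once); Σa = 1+1+1+6+1+2 = 12; disp = 21−12 = 9.

9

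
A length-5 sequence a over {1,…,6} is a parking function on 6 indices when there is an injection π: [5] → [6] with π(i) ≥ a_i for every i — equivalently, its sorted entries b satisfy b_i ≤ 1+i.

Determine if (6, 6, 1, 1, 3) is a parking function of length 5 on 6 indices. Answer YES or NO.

NO

Rearranged: b = (1, 1, 3, 6, 6).
  b_1=1 ≤ 2
  b_2=1 ≤ 3
  b_3=3 ≤ 4
  b_4=6 > 5
  fails at i=4 ⇒ NO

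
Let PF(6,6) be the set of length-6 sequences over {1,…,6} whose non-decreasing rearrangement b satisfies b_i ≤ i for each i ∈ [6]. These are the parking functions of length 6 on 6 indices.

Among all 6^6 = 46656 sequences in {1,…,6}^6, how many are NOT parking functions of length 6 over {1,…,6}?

|PF| = (6+1−6)·(6+1)^{6−1} = 1·16807 = 16807 [KW]
One tuple (6,5,1,4,5,5) → sorted (1,4,5,5,5,6): b_2=4>2, not a PF.
So 46656 − 16807 = 29849 fail.

29849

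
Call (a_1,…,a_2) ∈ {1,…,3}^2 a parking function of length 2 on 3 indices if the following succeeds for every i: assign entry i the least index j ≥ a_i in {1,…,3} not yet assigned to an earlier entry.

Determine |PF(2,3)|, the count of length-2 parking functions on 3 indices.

|PF(2,3)| = 2·4^1 = 2 · 4 = 8
E.g. (1,2) → sorted (1,2): b_i ≤ 1+i ∀i, a PF.

8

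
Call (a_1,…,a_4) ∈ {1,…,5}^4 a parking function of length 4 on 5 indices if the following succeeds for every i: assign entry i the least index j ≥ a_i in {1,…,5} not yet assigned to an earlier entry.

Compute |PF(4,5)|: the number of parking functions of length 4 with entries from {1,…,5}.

432

|PF(4,5)| = 2·6^3 = 2×216 = 432 [KW]
Check (3,4,2,1) → sorted (1,2,3,4): b_i ≤ 1+i ∀i, a PF.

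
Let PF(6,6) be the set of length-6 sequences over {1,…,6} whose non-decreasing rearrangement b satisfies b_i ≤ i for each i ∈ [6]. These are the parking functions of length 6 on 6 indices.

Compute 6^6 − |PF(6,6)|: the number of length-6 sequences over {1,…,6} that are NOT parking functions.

29849

|PF| = (6+1−6)·(6+1)^{6−1} = 1×16807 = 16807
E.g. (1,4,6,5,6,6) → sorted (1,4,5,6,6,6): b_2=4>2, not a PF.
So 46656 − 16807 = 29849 fail.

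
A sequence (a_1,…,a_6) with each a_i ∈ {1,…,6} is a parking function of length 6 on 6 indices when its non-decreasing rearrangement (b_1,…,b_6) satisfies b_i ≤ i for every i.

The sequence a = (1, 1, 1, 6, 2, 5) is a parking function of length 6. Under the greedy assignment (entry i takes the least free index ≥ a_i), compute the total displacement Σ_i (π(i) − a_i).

Σπ = 6·7/2 = 21 (π permutes [6]); Σa = 1+1+1+6+2+5 = 16; disp = 21−16 = 5.

5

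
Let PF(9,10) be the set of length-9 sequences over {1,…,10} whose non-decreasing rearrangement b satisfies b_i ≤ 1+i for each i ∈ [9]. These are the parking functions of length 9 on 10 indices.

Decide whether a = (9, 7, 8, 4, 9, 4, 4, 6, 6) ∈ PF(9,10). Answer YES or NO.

NO

Rearranged: b = (4, 4, 4, 6, 6, 7, 8, 9, 9).
  b_1=4 > 2
  fails at i=1 ⇒ NO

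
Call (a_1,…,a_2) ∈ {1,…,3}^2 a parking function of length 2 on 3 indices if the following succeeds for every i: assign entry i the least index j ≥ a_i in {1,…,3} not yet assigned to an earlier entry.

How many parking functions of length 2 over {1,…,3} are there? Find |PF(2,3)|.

8

|PF| = (4−2)·4^(2−1) = 2·4 = 8
Example (3,1) → sorted (1,3): b_i ≤ 1+i ∀i, a PF.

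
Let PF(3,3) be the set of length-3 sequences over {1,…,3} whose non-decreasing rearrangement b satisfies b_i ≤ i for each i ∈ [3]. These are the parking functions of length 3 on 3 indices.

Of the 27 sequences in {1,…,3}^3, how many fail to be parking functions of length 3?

11

|PF(3,3)| = 1·4^2 = 1 · 16 = 16 [KW]
E.g. (3,3,2) → sorted (2,3,3): b_1=2>1, not a PF.
So 27 − 16 = 11 fail.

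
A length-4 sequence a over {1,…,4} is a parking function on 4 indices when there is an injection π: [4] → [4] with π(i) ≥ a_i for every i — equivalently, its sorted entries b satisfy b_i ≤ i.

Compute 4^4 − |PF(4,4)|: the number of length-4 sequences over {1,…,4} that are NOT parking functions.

131

Count = (4−4+1)·(4+1)^(4−1) = 1 · 125 = 125
Check (3,4,3,4) → sorted (3,3,4,4): b_1=3>1, not a PF.
Total 256; non-PF = 256−125 = 131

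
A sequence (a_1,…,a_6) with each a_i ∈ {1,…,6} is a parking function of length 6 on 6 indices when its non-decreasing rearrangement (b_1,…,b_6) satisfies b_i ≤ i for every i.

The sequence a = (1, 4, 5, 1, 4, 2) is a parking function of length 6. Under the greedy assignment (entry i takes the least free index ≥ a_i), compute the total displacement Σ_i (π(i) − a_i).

4

Σπ(i) = 1+…+6 = 21; Σa = 1+4+5+1+4+2 = 17; disp = 21−17 = 4.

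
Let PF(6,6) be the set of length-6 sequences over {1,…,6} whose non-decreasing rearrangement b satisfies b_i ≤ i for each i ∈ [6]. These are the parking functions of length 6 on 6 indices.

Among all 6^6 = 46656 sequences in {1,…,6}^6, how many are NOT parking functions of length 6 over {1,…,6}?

|PF| = (6+1−6)·(6+1)^{6−1} = 1 · 16807 = 16807 (Konheim–Weiss)
E.g. (5,3,6,3,4,6) → sorted (3,3,4,5,6,6): b_1=3>1, not a PF.
Total 46656; non-PF = 46656−16807 = 29849

29849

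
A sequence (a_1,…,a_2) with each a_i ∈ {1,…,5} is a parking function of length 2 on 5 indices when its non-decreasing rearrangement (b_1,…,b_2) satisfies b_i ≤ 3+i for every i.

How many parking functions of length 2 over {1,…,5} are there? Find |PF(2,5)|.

24

Count = (5−2+1)·(5+1)^(2−1) = 4×6 = 24 (Pollak)
E.g. (5,2) → sorted (2,5): b_i ≤ 3+i ∀i, a PF.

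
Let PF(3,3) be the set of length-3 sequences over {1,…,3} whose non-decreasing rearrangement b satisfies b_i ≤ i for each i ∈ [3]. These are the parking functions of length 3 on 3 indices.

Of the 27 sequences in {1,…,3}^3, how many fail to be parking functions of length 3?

11

#PF = 1·4^2 = 1·16 = 16 [KW]
Check (2,2,3) → sorted (2,2,3): b_1=2>1, not a PF.
3^3 − 16 = 27 − 16 = 11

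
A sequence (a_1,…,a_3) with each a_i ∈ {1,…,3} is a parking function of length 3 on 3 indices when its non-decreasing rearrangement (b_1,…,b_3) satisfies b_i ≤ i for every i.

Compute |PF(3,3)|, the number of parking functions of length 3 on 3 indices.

16

|PF| = (3−3+1)·(3+1)^(3−1) = 1 · 16 = 16 (Pollak)
Check (3,2,1) → sorted (1,2,3): b_i ≤ i ∀i, a PF.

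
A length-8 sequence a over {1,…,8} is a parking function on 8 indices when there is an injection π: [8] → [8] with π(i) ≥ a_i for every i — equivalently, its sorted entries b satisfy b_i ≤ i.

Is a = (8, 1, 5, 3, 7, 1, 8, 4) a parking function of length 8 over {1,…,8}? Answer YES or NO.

Order a: b = (1, 1, 3, 4, 5, 7, 8, 8).
  b_1=1 ≤ 1
  b_2=1 ≤ 2
  b_3=3 ≤ 3
  b_4=4 ≤ 4
  b_5=5 ≤ 5
  b_6=7 > 6
  fails at i=6 ⇒ NO

NO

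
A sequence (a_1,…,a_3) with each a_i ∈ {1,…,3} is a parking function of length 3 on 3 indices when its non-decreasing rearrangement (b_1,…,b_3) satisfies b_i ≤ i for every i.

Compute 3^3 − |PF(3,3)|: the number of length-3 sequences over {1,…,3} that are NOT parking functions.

11

|PF(3,3)| = 1·4^2 = 1·16 = 16
Example (3,2,3) → sorted (2,3,3): b_1=2>1, not a PF.
So 27 − 16 = 11 fail.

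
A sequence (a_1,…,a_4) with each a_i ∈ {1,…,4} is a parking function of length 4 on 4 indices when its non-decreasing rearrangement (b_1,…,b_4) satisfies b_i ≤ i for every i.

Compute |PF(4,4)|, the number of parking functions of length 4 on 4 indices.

125

Count = (5−4)·5^(4−1) = 1×125 = 125 [KW]
E.g. (3,2,2,1) → sorted (1,2,2,3): b_i ≤ i ∀i, a PF.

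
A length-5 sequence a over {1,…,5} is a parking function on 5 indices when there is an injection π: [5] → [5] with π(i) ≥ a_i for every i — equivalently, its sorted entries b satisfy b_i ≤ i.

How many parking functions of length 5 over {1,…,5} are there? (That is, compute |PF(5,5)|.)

1296

Count = (6−5)·6^(5−1) = 1×1296 = 1296 (Pollak)
E.g. (1,1,1,3,4) → sorted (1,1,1,3,4): b_i ≤ i ∀i, a PF.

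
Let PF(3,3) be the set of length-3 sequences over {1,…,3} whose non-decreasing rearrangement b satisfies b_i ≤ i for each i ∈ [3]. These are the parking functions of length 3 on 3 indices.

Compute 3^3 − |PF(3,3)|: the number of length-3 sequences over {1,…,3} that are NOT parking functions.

11

#PF = (4−3)·4^(3−1) = 1 · 16 = 16 [KW]
Example (3,3,3) → sorted (3,3,3): b_1=3>1, not a PF.
Total 27; non-PF = 27−16 = 11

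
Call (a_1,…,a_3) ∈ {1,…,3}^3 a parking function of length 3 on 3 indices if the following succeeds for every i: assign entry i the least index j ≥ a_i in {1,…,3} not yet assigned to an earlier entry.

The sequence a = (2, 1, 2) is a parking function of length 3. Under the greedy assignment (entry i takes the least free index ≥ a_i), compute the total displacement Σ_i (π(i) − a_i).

1

Σπ = 3·4/2 = 6 (π permutes [3]); Σa = 2+1+2 = 5; disp = 6−5 = 1.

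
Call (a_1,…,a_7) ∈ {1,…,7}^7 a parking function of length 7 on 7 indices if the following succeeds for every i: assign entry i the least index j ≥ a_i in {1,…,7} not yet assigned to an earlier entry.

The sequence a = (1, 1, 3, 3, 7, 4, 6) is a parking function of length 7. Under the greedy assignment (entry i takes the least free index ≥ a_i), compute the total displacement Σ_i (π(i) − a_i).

Σπ(i) = 1+…+7 = 28; Σa = 1+1+3+3+7+4+6 = 25; disp = 28−25 = 3.

3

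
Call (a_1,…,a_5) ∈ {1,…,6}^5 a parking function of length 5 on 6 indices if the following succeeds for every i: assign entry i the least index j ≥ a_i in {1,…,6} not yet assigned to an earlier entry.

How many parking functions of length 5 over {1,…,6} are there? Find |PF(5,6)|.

4802

#PF = (6−5+1)·(6+1)^(5−1) = 2×2401 = 4802 (Konheim–Weiss)
E.g. (1,2,5,6,3) → sorted (1,2,3,5,6): b_i ≤ 1+i ∀i, a PF.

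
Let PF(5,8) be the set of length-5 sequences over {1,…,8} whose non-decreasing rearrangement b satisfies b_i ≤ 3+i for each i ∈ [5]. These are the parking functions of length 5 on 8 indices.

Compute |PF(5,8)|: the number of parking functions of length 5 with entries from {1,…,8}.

26244

|PF(5,8)| = (8+1−5)·(8+1)^{5−1} = 4·6561 = 26244 (Pollak)
E.g. (3,5,3,4,3) → sorted (3,3,3,4,5): b_i ≤ 3+i ∀i, a PF.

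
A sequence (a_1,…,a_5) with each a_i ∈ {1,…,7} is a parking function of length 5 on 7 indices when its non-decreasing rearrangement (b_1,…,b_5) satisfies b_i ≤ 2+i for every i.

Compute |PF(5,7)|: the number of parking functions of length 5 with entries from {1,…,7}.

12288

|PF| = 3·8^4 = 3×4096 = 12288
Check (1,1,1,3,7) → sorted (1,1,1,3,7): b_i ≤ 2+i ∀i, a PF.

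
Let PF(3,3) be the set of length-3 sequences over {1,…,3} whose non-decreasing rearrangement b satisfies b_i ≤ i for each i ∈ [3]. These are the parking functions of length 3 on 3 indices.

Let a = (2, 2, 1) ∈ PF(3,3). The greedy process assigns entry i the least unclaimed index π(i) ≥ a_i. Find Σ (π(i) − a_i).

1

Σπ = 6 ({1..3} each once); Σa = 2+2+1 = 5; disp = 6−5 = 1.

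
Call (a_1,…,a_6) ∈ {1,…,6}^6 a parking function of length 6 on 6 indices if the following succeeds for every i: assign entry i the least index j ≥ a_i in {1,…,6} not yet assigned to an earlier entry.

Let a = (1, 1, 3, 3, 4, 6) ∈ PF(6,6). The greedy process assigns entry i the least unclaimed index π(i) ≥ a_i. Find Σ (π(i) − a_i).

Σπ = 21 ({1..6} each once); Σa = 1+1+3+3+4+6 = 18; disp = 21−18 = 3.

3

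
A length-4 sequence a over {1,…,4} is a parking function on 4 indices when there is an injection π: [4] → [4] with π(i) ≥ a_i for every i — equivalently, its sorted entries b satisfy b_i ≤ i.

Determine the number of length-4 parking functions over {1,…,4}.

125

|PF| = (4−4+1)·(4+1)^(4−1) = 1·125 = 125 [KW]
One tuple (1,4,1,3) → sorted (1,1,3,4): b_i ≤ i ∀i, a PF.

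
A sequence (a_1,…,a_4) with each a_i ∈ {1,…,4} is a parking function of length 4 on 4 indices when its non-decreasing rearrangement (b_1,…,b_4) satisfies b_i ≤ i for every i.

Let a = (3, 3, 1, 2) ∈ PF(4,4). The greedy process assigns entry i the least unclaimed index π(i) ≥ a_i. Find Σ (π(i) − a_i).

Σπ(i) = 1+…+4 = 10; Σa = 3+3+1+2 = 9; disp = 10−9 = 1.

1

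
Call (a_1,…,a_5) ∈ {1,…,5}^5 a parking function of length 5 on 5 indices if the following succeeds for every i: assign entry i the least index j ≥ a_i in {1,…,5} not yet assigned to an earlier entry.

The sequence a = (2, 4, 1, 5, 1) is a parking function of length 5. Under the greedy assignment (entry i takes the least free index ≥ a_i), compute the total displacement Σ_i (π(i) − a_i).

Σπ(i) = 1+…+5 = 15; Σa = 2+4+1+5+1 = 13; disp = 15−13 = 2.

2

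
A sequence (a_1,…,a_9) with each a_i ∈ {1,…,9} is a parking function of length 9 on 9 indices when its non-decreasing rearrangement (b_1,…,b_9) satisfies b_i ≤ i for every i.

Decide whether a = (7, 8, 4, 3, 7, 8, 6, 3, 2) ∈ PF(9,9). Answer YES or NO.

NO

Order a: b = (2, 3, 3, 4, 6, 7, 7, 8, 8).
  b_1=2 > 1
  fails at i=1 ⇒ NO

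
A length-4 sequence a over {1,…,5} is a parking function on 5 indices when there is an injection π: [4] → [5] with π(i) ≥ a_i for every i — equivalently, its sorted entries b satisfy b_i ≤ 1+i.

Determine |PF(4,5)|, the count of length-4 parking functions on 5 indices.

|PF| = 2·6^3 = 2·216 = 432 (Konheim–Weiss)
Check (1,1,1,4) → sorted (1,1,1,4): b_i ≤ 1+i ∀i, a PF.

432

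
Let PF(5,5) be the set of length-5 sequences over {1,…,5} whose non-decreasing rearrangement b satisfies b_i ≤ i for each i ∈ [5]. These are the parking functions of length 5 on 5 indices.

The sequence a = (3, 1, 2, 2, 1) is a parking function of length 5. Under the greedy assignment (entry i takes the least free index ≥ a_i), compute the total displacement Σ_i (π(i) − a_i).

Σπ(i) = 1+…+5 = 15; Σa = 3+1+2+2+1 = 9; disp = 15−9 = 6.

6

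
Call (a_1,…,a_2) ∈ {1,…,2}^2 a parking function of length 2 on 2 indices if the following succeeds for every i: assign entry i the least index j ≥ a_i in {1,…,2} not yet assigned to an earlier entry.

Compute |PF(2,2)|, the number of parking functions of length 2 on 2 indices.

#PF = (2−2+1)·(2+1)^(2−1) = 1 · 3 = 3 (Konheim–Weiss)
Check (1,1) → sorted (1,1): b_i ≤ i ∀i, a PF.

3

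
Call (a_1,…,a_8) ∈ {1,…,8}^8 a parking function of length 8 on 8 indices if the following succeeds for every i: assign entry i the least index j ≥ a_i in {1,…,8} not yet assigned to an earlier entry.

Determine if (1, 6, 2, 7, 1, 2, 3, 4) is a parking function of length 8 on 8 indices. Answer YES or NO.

Rearranged: b = (1, 1, 2, 2, 3, 4, 6, 7).
  b_1=1 ≤ 1
  b_2=1 ≤ 2
  b_3=2 ≤ 3
  b_4=2 ≤ 4
  b_5=3 ≤ 5
  b_6=4 ≤ 6
  b_7=6 ≤ 7
  b_8=7 ≤ 8
All bounds hold ⇒ YES

YES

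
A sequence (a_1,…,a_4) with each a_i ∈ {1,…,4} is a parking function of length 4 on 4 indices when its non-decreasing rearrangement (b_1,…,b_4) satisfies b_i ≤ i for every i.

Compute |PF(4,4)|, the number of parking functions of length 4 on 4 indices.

125

Count = (4+1−4)·(4+1)^{4−1} = 1×125 = 125
Check (2,1,1,1) → sorted (1,1,1,2): b_i ≤ i ∀i, a PF.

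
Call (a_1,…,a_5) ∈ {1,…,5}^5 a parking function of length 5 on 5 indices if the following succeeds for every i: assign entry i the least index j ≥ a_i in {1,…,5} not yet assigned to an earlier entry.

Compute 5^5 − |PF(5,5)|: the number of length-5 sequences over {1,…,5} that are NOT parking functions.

Count = (6−5)·6^(5−1) = 1·1296 = 1296 [KW]
E.g. (3,4,4,4,5) → sorted (3,4,4,4,5): b_1=3>1, not a PF.
Total 3125; non-PF = 3125−1296 = 1829

1829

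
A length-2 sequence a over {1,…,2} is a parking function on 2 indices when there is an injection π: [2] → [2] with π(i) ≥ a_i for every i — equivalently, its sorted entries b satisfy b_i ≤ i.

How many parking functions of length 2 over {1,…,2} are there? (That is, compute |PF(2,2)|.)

3

Count = (2−2+1)·(2+1)^(2−1) = 1×3 = 3 (Konheim–Weiss)
Example (2,1) → sorted (1,2): b_i ≤ i ∀i, a PF.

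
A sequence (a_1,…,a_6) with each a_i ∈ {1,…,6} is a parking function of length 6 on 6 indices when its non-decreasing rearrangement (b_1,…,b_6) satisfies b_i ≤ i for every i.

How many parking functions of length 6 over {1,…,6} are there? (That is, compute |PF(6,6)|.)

16807

Count = (6+1−6)·(6+1)^{6−1} = 1·16807 = 16807 [KW]
Check (6,3,1,4,1,2) → sorted (1,1,2,3,4,6): b_i ≤ i ∀i, a PF.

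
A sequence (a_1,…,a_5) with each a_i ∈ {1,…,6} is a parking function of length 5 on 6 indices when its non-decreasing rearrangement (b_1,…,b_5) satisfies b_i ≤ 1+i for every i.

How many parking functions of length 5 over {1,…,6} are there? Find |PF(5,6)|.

#PF = (7−5)·7^(5−1) = 2 · 2401 = 4802 [KW]
Check (1,3,3,3,2) → sorted (1,2,3,3,3): b_i ≤ 1+i ∀i, a PF.

4802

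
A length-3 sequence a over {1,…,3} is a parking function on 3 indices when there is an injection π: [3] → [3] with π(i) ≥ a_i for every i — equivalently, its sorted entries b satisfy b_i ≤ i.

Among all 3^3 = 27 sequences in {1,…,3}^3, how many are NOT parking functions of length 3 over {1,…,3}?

Count = (3+1−3)·(3+1)^{3−1} = 1×16 = 16 (Konheim–Weiss)
E.g. (3,3,2) → sorted (2,3,3): b_1=2>1, not a PF.
Total 27; non-PF = 27−16 = 11

11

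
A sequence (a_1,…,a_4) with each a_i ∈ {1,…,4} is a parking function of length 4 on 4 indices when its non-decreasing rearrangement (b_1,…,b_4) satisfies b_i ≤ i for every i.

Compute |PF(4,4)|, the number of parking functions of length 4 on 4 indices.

125

|PF(4,4)| = (5−4)·5^(4−1) = 1 · 125 = 125
E.g. (1,1,2,3) → sorted (1,1,2,3): b_i ≤ i ∀i, a PF.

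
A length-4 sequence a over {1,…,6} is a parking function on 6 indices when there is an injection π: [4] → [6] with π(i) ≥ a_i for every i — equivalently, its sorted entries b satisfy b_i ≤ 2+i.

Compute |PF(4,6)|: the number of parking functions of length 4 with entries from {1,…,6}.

1029

|PF| = (6+1−4)·(6+1)^{4−1} = 3·343 = 1029
Example (3,4,5,5) → sorted (3,4,5,5): b_i ≤ 2+i ∀i, a PF.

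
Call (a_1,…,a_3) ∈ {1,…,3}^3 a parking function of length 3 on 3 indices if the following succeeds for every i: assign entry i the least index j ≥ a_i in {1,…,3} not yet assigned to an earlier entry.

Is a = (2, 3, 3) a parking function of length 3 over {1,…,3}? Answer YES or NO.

NO

Order a: b = (2, 3, 3).
  b_1=2 > 1
  fails at i=1 ⇒ NO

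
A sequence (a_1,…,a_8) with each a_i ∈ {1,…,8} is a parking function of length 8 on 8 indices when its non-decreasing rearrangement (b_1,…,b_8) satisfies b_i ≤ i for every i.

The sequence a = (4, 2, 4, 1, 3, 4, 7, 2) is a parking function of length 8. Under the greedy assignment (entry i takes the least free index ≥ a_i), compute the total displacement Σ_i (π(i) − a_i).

Σπ = 36 ({1..8} each once); Σa = 4+2+4+1+3+4+7+2 = 27; disp = 36−27 = 9.

9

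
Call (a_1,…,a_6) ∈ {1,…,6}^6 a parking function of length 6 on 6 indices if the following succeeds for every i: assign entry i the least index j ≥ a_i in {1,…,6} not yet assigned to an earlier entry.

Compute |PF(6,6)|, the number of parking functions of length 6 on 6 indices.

|PF(6,6)| = (6−6+1)·(6+1)^(6−1) = 1·16807 = 16807 (Konheim–Weiss)
Check (2,4,5,6,3,1) → sorted (1,2,3,4,5,6): b_i ≤ i ∀i, a PF.

16807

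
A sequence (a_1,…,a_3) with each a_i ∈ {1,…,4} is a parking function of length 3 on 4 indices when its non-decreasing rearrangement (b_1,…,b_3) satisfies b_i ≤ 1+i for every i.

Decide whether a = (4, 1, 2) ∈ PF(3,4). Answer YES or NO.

Order a: b = (1, 2, 4).
  b_1=1 ≤ 2
  b_2=2 ≤ 3
  b_3=4 ≤ 4
All bounds hold ⇒ YES

YES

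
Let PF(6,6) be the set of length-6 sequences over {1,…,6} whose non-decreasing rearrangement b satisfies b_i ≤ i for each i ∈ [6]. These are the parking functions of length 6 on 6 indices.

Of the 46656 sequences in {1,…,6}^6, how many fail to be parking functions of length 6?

Count = (6+1−6)·(6+1)^{6−1} = 1 · 16807 = 16807
E.g. (5,6,3,6,2,3) → sorted (2,3,3,5,6,6): b_1=2>1, not a PF.
So 46656 − 16807 = 29849 fail.

29849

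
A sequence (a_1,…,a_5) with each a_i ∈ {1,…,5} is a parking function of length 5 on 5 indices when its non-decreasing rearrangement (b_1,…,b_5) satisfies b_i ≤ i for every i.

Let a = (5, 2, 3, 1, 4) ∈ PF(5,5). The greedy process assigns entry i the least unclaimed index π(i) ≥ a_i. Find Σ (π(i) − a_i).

Σπ(i) = 1+…+5 = 15; Σa = 5+2+3+1+4 = 15; disp = 15−15 = 0.

0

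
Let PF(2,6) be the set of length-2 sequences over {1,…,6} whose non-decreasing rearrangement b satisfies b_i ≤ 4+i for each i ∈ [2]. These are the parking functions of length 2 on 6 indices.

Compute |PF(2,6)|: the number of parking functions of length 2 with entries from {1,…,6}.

35

|PF(2,6)| = 5·7^1 = 5 · 7 = 35 (Pollak)
One tuple (4,6) → sorted (4,6): b_i ≤ 4+i ∀i, a PF.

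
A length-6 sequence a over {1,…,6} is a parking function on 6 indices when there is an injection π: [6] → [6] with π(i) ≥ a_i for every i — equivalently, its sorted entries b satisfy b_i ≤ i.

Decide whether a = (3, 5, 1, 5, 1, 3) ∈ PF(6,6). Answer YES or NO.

YES

Sorted: b = (1, 1, 3, 3, 5, 5).
  b_1=1 ≤ 1
  b_2=1 ≤ 2
  b_3=3 ≤ 3
  b_4=3 ≤ 4
  b_5=5 ≤ 5
  b_6=5 ≤ 6
All bounds hold ⇒ YES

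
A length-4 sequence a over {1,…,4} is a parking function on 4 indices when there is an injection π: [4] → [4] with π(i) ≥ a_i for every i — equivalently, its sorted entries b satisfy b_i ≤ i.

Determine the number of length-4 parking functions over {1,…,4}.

|PF(4,4)| = (5−4)·5^(4−1) = 1×125 = 125 (Konheim–Weiss)
Example (1,2,2,4) → sorted (1,2,2,4): b_i ≤ i ∀i, a PF.

125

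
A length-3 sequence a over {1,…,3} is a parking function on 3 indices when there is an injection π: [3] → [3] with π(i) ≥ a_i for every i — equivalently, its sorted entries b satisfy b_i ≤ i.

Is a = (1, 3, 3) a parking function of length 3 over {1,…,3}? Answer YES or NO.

NO

Rearranged: b = (1, 3, 3).
  b_1=1 ≤ 1
  b_2=3 > 2
  fails at i=2 ⇒ NO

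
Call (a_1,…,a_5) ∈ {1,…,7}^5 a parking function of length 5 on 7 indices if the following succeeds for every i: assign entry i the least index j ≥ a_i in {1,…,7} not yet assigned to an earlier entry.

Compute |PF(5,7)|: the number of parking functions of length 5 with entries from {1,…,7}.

|PF(5,7)| = (7+1−5)·(7+1)^{5−1} = 3×4096 = 12288 [KW]
E.g. (2,4,3,4,4) → sorted (2,3,4,4,4): b_i ≤ 2+i ∀i, a PF.

12288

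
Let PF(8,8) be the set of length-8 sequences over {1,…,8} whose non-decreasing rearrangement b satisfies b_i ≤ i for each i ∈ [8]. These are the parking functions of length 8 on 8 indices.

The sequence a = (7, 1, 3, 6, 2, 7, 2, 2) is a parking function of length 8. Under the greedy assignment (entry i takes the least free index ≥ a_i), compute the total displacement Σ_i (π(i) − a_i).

6

Σπ = 36 ({1..8} each once); Σa = 7+1+3+6+2+7+2+2 = 30; disp = 36−30 = 6.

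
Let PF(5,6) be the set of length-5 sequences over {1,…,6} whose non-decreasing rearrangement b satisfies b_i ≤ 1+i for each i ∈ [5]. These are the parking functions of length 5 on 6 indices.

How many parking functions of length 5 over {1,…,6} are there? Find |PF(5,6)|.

4802

Count = 2·7^4 = 2×2401 = 4802 (Konheim–Weiss)
E.g. (6,1,2,1,4) → sorted (1,1,2,4,6): b_i ≤ 1+i ∀i, a PF.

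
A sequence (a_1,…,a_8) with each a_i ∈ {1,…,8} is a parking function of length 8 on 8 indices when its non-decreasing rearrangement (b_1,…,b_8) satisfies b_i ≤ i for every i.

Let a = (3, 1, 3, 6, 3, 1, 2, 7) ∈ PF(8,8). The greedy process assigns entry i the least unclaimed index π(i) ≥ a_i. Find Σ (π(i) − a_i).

10

Σπ(i) = 1+…+8 = 36; Σa = 3+1+3+6+3+1+2+7 = 26; disp = 36−26 = 10.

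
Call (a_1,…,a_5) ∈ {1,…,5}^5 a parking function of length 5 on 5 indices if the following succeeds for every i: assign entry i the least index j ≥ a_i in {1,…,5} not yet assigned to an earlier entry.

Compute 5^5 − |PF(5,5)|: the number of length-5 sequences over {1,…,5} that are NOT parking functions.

1829

Count = (5+1−5)·(5+1)^{5−1} = 1·1296 = 1296 [KW]
Check (5,4,2,2,5) → sorted (2,2,4,5,5): b_1=2>1, not a PF.
So 3125 − 1296 = 1829 fail.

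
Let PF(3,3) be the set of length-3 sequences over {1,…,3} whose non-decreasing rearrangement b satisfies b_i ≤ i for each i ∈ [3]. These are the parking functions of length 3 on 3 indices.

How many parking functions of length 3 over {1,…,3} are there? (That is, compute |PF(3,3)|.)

16

|PF(3,3)| = (3−3+1)·(3+1)^(3−1) = 1 · 16 = 16 (Konheim–Weiss)
E.g. (2,2,1) → sorted (1,2,2): b_i ≤ i ∀i, a PF.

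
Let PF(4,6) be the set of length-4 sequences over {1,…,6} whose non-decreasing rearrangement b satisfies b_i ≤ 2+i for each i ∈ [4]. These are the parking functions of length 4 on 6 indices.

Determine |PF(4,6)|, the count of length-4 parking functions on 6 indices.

Count = (7−4)·7^(4−1) = 3×343 = 1029 (Pollak)
E.g. (6,1,4,2) → sorted (1,2,4,6): b_i ≤ 2+i ∀i, a PF.

1029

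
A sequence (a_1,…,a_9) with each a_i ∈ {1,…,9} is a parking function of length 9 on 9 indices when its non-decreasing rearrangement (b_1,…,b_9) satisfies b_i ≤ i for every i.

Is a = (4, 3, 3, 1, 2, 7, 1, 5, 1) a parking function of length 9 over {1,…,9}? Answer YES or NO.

Rearranged: b = (1, 1, 1, 2, 3, 3, 4, 5, 7).
  b_1=1 ≤ 1
  b_2=1 ≤ 2
  b_3=1 ≤ 3
  b_4=2 ≤ 4
  b_5=3 ≤ 5
  b_6=3 ≤ 6
  b_7=4 ≤ 7
  b_8=5 ≤ 8
  b_9=7 ≤ 9
All bounds hold ⇒ YES

YES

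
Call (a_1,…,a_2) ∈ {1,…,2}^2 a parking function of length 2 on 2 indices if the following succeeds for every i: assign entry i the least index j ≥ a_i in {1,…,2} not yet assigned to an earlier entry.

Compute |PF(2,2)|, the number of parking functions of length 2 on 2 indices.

3

|PF| = (2−2+1)·(2+1)^(2−1) = 1·3 = 3 (Pollak)
Check (1,1) → sorted (1,1): b_i ≤ i ∀i, a PF.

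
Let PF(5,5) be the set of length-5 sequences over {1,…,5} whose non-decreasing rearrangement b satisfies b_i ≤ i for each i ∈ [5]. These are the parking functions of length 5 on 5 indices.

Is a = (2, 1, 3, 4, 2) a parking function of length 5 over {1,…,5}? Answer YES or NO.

YES

Sorted: b = (1, 2, 2, 3, 4).
  b_1=1 ≤ 1
  b_2=2 ≤ 2
  b_3=2 ≤ 3
  b_4=3 ≤ 4
  b_5=4 ≤ 5
All bounds hold ⇒ YES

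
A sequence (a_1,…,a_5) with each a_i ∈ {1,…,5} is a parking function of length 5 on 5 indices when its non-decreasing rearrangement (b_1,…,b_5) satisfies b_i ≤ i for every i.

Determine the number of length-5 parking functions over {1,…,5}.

Count = 1·6^4 = 1 · 1296 = 1296 [KW]
E.g. (4,1,1,4,1) → sorted (1,1,1,4,4): b_i ≤ i ∀i, a PF.

1296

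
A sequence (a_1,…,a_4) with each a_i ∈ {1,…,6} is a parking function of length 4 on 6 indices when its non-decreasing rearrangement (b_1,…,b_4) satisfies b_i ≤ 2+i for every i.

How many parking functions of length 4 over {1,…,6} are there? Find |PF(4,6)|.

1029

|PF(4,6)| = (6−4+1)·(6+1)^(4−1) = 3 · 343 = 1029
Check (3,6,2,5) → sorted (2,3,5,6): b_i ≤ 2+i ∀i, a PF.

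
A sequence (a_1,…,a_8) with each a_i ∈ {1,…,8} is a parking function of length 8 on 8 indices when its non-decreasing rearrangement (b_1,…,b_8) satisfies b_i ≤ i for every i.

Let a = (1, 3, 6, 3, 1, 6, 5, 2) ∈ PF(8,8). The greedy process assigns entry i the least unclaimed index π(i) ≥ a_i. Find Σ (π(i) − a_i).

9

Σπ(i) = 1+…+8 = 36; Σa = 1+3+6+3+1+6+5+2 = 27; disp = 36−27 = 9.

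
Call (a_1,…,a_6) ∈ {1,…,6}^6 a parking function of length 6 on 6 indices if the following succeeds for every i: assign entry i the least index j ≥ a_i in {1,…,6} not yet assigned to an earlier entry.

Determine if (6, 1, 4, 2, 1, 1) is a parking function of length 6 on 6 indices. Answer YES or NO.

Rearranged: b = (1, 1, 1, 2, 4, 6).
  b_1=1 ≤ 1
  b_2=1 ≤ 2
  b_3=1 ≤ 3
  b_4=2 ≤ 4
  b_5=4 ≤ 5
  b_6=6 ≤ 6
All bounds hold ⇒ YES

YES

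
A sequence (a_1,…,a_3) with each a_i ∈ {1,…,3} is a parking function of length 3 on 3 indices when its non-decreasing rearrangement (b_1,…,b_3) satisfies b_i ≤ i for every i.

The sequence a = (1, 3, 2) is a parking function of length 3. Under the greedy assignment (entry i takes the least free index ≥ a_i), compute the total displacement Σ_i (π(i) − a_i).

Σπ = 6 ({1..3} each once); Σa = 1+3+2 = 6; disp = 6−6 = 0.

0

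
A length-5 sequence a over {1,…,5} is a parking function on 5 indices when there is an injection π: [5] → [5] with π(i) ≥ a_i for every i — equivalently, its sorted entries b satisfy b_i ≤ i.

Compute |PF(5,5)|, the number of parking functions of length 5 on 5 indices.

1296

#PF = (5+1−5)·(5+1)^{5−1} = 1·1296 = 1296 (Konheim–Weiss)
Example (2,5,2,2,1) → sorted (1,2,2,2,5): b_i ≤ i ∀i, a PF.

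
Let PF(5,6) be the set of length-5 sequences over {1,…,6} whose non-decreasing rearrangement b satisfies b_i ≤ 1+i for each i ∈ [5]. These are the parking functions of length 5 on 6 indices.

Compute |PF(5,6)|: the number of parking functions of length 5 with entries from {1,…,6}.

4802

#PF = (7−5)·7^(5−1) = 2×2401 = 4802
One tuple (6,3,2,5,1) → sorted (1,2,3,5,6): b_i ≤ 1+i ∀i, a PF.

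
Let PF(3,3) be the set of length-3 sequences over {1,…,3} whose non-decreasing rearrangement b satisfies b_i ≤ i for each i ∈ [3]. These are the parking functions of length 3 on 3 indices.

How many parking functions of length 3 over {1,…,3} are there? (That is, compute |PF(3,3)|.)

16

Count = (4−3)·4^(3−1) = 1×16 = 16 (Konheim–Weiss)
E.g. (2,1,3) → sorted (1,2,3): b_i ≤ i ∀i, a PF.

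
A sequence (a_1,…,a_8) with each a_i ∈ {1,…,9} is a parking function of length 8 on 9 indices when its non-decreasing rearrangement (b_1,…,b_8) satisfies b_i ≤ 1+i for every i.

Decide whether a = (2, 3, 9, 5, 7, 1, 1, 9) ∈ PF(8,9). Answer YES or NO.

NO

Order a: b = (1, 1, 2, 3, 5, 7, 9, 9).
  b_1=1 ≤ 2
  b_2=1 ≤ 3
  b_3=2 ≤ 4
  b_4=3 ≤ 5
  b_5=5 ≤ 6
  b_6=7 ≤ 7
  b_7=9 > 8
  fails at i=7 ⇒ NO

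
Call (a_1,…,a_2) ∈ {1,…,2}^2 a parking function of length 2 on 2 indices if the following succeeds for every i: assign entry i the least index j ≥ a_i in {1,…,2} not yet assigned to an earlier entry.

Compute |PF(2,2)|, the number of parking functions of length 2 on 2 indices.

Count = (2−2+1)·(2+1)^(2−1) = 1×3 = 3 [KW]
Example (1,2) → sorted (1,2): b_i ≤ i ∀i, a PF.

3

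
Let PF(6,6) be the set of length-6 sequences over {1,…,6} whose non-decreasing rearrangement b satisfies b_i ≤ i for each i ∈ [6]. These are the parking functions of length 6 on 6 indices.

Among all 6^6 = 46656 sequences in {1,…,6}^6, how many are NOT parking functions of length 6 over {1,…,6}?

29849

|PF| = (7−6)·7^(6−1) = 1·16807 = 16807 [KW]
E.g. (5,5,1,1,6,5) → sorted (1,1,5,5,5,6): b_3=5>3, not a PF.
Total 46656; non-PF = 46656−16807 = 29849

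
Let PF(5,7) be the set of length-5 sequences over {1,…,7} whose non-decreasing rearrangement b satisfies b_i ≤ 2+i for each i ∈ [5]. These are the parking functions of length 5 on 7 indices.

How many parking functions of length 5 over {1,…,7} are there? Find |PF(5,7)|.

Count = 3·8^4 = 3×4096 = 12288 (Konheim–Weiss)
Check (7,3,6,4,2) → sorted (2,3,4,6,7): b_i ≤ 2+i ∀i, a PF.

12288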